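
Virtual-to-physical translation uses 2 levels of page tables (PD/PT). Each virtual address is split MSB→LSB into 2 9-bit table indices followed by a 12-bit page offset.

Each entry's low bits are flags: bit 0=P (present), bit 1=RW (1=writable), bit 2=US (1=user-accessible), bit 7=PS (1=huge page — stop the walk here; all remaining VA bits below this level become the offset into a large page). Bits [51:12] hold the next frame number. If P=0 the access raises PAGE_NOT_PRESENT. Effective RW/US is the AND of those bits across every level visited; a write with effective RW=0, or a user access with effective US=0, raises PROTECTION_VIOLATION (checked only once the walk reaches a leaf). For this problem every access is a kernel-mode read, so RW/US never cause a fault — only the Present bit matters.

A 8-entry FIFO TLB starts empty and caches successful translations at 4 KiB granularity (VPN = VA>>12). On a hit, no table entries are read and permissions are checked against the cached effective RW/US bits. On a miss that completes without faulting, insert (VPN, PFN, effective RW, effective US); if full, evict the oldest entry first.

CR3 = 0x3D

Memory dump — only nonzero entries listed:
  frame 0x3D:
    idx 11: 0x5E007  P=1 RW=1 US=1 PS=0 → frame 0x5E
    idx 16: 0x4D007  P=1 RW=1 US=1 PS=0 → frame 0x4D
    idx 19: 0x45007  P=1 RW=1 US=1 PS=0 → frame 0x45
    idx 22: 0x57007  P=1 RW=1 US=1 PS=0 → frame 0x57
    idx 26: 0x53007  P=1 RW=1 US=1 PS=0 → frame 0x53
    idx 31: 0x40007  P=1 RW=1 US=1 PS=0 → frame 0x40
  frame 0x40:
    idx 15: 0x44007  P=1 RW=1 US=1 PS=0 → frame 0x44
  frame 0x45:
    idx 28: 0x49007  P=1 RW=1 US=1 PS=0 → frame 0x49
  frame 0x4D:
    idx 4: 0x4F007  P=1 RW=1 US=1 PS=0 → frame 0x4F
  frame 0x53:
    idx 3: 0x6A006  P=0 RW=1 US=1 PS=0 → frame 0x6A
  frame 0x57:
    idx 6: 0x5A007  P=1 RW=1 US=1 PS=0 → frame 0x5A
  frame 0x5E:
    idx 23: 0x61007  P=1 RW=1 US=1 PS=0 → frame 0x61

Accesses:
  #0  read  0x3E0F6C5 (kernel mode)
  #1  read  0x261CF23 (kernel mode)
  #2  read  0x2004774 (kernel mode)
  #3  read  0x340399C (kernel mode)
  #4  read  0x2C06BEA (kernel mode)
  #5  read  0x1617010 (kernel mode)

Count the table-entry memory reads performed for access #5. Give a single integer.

Walk each access:
#0 VA=0x3E0F6C5 (r,kernel):
  [0] read 0x3D idx=31: raw=0x40007 flags P=1 W=1 U=1 S=0
  [1] read 0x40 idx=15: raw=0x44007 flags P=1 W=1 U=1 S=0
  ⇒ phys 0x446C5  [2 reads]
#1 VA=0x261CF23 (r,kernel):
  [0] read 0x3D idx=19: raw=0x45007 flags P=1 W=1 U=1 S=0
  [1] read 0x45 idx=28: raw=0x49007 flags P=1 W=1 U=1 S=0
  ⇒ phys 0x49F23  [2 reads]
#2 VA=0x2004774 (r,kernel):
  [0] read 0x3D idx=16: raw=0x4D007 flags P=1 W=1 U=1 S=0
  [1] read 0x4D idx=4: raw=0x4F007 flags P=1 W=1 U=1 S=0
  ⇒ phys 0x4F774  [2 reads]
#3 VA=0x340399C (r,kernel):
  [0] read 0x3D idx=26: raw=0x53007 flags P=1 W=1 U=1 S=0
  [1] read 0x53 idx=3: raw=0x6A006 flags P=0 W=1 U=1 S=0
  ⇒ fault: PAGE_NOT_PRESENT  — 2 lookups
#4 VA=0x2C06BEA (r,kernel):
  [0] read 0x3D idx=22: raw=0x57007 flags P=1 W=1 U=1 S=0
  [1] read 0x57 idx=6: raw=0x5A007 flags P=1 W=1 U=1 S=0
  ⇒ phys 0x5ABEA  [2 reads]
#5 VA=0x1617010 (r,kernel):
  [0] read 0x3D idx=11: raw=0x5E007 flags P=1 W=1 U=1 S=0
  [1] read 0x5E idx=23: raw=0x61007 flags P=1 W=1 U=1 S=0
  ⇒ phys 0x61010  [2 reads]

Entries read for #5: 2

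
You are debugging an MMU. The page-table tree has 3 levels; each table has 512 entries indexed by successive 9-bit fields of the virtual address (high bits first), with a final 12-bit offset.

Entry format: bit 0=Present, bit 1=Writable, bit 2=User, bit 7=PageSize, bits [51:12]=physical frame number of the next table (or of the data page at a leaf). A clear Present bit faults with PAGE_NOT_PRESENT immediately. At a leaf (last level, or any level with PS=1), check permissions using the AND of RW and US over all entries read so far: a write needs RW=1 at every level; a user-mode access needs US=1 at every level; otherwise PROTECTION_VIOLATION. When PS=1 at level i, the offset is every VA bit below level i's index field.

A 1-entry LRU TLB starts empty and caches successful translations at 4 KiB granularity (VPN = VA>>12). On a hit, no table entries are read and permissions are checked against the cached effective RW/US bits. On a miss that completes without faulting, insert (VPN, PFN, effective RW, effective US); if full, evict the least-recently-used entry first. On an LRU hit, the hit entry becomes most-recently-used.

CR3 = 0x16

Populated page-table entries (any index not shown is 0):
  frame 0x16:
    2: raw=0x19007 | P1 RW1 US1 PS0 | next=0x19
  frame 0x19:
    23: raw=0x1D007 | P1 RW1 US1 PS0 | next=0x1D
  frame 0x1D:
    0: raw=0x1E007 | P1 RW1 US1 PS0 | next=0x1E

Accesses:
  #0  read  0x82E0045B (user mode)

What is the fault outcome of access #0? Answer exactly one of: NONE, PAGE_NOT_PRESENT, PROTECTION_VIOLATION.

Walk each access:
#0 VA=0x82E0045B (r,user):
  L0 @0x16[2] → 0x19007  P=1,RW=1,US=1,PS=0
  L1 @0x19[23] → 0x1D007  P=1,RW=1,US=1,PS=0
  L2 @0x1D[0] → 0x1E007  P=1,RW=1,US=1,PS=0
  → PA=0x1E45B  (3 entries read)

Access #0 fault: NONE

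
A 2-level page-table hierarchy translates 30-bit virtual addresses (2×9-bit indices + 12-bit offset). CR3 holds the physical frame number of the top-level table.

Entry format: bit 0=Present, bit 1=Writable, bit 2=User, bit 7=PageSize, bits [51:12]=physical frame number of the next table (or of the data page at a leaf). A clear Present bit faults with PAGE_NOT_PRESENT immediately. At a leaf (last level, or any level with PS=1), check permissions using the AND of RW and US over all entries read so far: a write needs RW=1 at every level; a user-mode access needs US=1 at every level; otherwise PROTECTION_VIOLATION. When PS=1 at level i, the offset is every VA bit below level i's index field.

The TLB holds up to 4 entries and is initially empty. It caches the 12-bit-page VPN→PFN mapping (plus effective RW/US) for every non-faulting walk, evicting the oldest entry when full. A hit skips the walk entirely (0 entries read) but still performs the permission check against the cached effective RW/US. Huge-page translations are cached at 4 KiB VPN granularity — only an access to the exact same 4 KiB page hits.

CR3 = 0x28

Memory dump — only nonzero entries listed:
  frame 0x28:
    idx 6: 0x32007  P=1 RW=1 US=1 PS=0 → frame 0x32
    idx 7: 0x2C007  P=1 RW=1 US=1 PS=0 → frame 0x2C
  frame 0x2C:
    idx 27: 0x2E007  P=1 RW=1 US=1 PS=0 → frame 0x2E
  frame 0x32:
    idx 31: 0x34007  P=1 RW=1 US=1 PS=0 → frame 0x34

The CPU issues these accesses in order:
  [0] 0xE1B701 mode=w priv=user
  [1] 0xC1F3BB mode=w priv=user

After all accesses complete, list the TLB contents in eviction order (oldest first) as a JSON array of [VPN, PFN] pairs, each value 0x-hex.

Per-access translation:
#0 VA=0xE1B701 (w,user):
  [0] read 0x28 idx=7: raw=0x2C007 flags P=1 W=1 U=1 S=0
  [1] read 0x2C idx=27: raw=0x2E007 flags P=1 W=1 U=1 S=0
  ⇒ phys 0x2E701  [2 reads]
#1 VA=0xC1F3BB (w,user):
  [0] read 0x28 idx=6: raw=0x32007 flags P=1 W=1 U=1 S=0
  [1] read 0x32 idx=31: raw=0x34007 flags P=1 W=1 U=1 S=0
  ⇒ phys 0x343BB  [2 reads]

TLB: [["0xE1B", "0x2E"], ["0xC1F", "0x34"]]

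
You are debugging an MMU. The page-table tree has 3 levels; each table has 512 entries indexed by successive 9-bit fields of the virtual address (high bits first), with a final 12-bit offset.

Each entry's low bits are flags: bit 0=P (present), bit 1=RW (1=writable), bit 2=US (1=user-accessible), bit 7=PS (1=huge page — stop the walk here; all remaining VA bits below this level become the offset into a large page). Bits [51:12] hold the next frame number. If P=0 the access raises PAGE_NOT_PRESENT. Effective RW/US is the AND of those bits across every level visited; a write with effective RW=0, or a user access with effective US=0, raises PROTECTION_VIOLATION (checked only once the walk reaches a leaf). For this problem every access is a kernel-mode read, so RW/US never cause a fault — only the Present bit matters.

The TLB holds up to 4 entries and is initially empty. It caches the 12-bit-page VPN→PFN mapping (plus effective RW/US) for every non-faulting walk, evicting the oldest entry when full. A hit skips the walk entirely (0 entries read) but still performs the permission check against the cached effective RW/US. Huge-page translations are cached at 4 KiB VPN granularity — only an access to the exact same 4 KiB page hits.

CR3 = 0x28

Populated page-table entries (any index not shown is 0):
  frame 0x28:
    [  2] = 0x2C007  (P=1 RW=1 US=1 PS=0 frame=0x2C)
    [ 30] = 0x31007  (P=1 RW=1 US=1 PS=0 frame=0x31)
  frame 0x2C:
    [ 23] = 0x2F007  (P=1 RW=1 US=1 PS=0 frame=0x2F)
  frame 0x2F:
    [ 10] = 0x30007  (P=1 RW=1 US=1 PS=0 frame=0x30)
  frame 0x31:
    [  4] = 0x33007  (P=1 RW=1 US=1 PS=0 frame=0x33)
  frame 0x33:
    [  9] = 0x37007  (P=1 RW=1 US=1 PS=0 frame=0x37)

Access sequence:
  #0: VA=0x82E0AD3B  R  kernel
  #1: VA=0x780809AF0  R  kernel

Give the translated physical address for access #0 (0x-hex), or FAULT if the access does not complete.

Trace:
#0 VA=0x82E0AD3B (r,kernel):
  L0 @0x28[2] → 0x2C007  P=1,RW=1,US=1,PS=0
  L1 @0x2C[23] → 0x2F007  P=1,RW=1,US=1,PS=0
  L2 @0x2F[10] → 0x30007  P=1,RW=1,US=1,PS=0
  ⇒ phys 0x30D3B  [3 reads]
#1 VA=0x780809AF0 (r,kernel):
  L0 @0x28[30] → 0x31007  P=1,RW=1,US=1,PS=0
  L1 @0x31[4] → 0x33007  P=1,RW=1,US=1,PS=0
  L2 @0x33[9] → 0x37007  P=1,RW=1,US=1,PS=0
  ⇒ phys 0x37AF0  [3 reads]

Access #0 PA: 0x30D3B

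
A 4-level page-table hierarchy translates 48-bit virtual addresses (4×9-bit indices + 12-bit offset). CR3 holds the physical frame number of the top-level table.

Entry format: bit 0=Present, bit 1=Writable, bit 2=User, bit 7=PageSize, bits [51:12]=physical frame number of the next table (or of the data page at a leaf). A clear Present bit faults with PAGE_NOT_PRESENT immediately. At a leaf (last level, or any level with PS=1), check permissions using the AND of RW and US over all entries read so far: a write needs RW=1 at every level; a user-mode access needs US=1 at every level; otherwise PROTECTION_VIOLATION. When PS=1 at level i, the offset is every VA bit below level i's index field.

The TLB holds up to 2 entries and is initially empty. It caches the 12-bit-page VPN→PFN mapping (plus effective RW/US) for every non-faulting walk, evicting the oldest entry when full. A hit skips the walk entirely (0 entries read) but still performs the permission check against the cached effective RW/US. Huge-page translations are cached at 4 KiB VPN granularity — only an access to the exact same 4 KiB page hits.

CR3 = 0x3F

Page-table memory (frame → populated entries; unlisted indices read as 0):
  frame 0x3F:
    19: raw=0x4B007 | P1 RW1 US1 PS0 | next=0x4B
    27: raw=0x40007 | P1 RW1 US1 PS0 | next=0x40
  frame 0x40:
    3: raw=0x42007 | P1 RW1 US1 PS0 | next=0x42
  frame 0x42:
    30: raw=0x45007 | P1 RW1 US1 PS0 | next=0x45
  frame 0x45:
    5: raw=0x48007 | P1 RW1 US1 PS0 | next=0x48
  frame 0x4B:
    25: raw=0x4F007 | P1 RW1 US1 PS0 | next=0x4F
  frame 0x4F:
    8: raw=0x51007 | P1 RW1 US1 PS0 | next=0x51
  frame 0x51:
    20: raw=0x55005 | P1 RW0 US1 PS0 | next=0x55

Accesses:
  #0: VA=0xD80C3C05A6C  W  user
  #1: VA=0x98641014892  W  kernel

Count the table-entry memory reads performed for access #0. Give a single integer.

Per-access translation:
#0 VA=0xD80C3C05A6C (w,user):
  lvl0: tbl 0x3F, slot 27 ⇒ 0x40007 (P1/RW1/US1/PS0)
  lvl1: tbl 0x40, slot 3 ⇒ 0x42007 (P1/RW1/US1/PS0)
  lvl2: tbl 0x42, slot 30 ⇒ 0x45007 (P1/RW1/US1/PS0)
  lvl3: tbl 0x45, slot 5 ⇒ 0x48007 (P1/RW1/US1/PS0)
  ✓ 0x48A6C  — 4 lookups
#1 VA=0x98641014892 (w,kernel):
  lvl0: tbl 0x3F, slot 19 ⇒ 0x4B007 (P1/RW1/US1/PS0)
  lvl1: tbl 0x4B, slot 25 ⇒ 0x4F007 (P1/RW1/US1/PS0)
  lvl2: tbl 0x4F, slot 8 ⇒ 0x51007 (P1/RW1/US1/PS0)
  lvl3: tbl 0x51, slot 20 ⇒ 0x55005 (P1/RW0/US1/PS0)
  → PROTECTION_VIOLATION  (4 entries read)

Entries read for #0: 4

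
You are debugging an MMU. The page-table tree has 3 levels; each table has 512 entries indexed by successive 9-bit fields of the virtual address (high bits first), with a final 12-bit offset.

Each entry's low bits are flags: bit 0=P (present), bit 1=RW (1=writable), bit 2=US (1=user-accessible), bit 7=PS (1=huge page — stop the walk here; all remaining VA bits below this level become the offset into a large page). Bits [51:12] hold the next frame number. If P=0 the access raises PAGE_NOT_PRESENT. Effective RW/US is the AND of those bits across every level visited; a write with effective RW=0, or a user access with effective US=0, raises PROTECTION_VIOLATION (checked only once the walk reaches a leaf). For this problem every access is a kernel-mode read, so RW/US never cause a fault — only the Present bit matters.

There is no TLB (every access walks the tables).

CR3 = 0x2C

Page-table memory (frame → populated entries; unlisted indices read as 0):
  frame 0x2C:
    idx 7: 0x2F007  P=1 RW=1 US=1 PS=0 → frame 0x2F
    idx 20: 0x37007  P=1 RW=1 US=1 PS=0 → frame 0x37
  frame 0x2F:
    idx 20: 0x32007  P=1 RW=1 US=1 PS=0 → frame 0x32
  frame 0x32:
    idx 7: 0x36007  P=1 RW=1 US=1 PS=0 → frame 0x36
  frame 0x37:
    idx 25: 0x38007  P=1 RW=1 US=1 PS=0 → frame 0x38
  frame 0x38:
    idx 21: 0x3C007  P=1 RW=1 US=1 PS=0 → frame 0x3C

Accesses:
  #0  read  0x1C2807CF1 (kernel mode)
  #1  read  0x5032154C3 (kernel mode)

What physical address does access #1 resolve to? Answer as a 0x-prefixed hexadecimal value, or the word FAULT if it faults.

Trace:
#0 VA=0x1C2807CF1 (r,kernel):
  lvl0: tbl 0x2C, slot 7 ⇒ 0x2F007 (P1/RW1/US1/PS0)
  lvl1: tbl 0x2F, slot 20 ⇒ 0x32007 (P1/RW1/US1/PS0)
  lvl2: tbl 0x32, slot 7 ⇒ 0x36007 (P1/RW1/US1/PS0)
  ✓ 0x36CF1  — 3 lookups
#1 VA=0x5032154C3 (r,kernel):
  lvl0: tbl 0x2C, slot 20 ⇒ 0x37007 (P1/RW1/US1/PS0)
  lvl1: tbl 0x37, slot 25 ⇒ 0x38007 (P1/RW1/US1/PS0)
  lvl2: tbl 0x38, slot 21 ⇒ 0x3C007 (P1/RW1/US1/PS0)
  ✓ 0x3C4C3  — 3 lookups

Access #1 PA: 0x3C4C3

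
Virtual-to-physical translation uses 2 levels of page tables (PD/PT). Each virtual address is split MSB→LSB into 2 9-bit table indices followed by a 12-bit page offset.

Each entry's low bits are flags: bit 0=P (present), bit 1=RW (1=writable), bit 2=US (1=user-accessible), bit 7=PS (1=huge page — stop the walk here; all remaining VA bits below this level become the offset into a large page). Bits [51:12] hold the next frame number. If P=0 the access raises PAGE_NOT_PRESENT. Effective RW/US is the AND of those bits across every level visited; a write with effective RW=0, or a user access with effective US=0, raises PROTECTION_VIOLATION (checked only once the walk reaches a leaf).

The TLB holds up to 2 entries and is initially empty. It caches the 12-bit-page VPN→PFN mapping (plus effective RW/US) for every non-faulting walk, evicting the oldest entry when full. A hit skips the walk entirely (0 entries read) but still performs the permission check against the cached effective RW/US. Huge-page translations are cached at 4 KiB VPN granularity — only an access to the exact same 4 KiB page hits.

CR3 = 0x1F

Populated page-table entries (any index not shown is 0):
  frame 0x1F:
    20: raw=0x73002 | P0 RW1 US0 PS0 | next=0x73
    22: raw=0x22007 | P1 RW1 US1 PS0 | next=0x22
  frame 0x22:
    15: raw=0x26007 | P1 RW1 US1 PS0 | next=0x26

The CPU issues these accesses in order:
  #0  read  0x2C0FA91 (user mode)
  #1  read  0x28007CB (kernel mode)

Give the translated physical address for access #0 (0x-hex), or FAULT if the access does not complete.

Per-access translation:
#0 VA=0x2C0FA91 (r,user):
  lvl0: tbl 0x1F, slot 22 ⇒ 0x22007 (P1/RW1/US1/PS0)
  lvl1: tbl 0x22, slot 15 ⇒ 0x26007 (P1/RW1/US1/PS0)
  → PA=0x26A91  (2 entries read)
#1 VA=0x28007CB (r,kernel):
  lvl0: tbl 0x1F, slot 20 ⇒ 0x73002 (P0/RW1/US0/PS0)
  ⇒ fault: PAGE_NOT_PRESENT  — 1 lookups

Access #0 PA: 0x26A91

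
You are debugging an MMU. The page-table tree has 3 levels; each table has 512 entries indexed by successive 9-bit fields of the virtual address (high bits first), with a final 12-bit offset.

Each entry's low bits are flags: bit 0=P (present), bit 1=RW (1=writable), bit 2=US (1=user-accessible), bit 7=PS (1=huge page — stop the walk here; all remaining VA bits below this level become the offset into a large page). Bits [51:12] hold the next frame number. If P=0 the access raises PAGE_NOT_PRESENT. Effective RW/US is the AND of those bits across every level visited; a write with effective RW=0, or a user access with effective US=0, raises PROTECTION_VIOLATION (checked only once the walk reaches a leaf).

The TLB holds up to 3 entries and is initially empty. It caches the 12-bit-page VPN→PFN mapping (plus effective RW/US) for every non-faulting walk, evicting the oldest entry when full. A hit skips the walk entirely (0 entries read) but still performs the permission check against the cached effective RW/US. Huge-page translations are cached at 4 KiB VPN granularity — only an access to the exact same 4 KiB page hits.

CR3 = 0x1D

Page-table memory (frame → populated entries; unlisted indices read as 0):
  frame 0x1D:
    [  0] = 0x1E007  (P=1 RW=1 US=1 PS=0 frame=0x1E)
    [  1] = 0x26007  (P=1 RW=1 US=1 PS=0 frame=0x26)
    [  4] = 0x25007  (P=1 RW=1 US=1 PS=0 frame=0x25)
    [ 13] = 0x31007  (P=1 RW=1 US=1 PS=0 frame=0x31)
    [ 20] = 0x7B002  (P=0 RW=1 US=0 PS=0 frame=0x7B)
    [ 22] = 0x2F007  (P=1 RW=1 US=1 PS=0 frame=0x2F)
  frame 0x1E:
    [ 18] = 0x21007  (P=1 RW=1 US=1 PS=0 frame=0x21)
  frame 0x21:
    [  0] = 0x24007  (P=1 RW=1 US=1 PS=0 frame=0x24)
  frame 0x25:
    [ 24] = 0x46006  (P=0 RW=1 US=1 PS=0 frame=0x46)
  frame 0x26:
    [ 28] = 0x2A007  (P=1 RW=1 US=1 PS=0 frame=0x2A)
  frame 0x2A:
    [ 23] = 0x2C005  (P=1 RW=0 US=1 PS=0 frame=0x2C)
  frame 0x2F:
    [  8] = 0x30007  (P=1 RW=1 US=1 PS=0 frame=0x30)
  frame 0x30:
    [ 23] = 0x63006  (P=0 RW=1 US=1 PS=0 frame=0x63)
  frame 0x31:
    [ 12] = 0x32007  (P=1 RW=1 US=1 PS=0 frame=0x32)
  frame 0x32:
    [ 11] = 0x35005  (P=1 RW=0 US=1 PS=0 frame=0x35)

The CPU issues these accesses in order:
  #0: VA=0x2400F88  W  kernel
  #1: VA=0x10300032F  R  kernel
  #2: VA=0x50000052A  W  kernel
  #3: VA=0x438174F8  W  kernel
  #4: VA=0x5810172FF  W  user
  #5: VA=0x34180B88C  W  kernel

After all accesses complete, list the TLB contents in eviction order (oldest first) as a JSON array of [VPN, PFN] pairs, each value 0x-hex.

Trace:
#0 VA=0x2400F88 (w,kernel):
  L0 @0x1D[0] → 0x1E007  P=1,RW=1,US=1,PS=0
  L1 @0x1E[18] → 0x21007  P=1,RW=1,US=1,PS=0
  L2 @0x21[0] → 0x24007  P=1,RW=1,US=1,PS=0
  ✓ 0x24F88  — 3 lookups
#1 VA=0x10300032F (r,kernel):
  L0 @0x1D[4] → 0x25007  P=1,RW=1,US=1,PS=0
  L1 @0x25[24] → 0x46006  P=0,RW=1,US=1,PS=0
  → PAGE_NOT_PRESENT  (2 entries read)
#2 VA=0x50000052A (w,kernel):
  L0 @0x1D[20] → 0x7B002  P=0,RW=1,US=0,PS=0
  → PAGE_NOT_PRESENT  (1 entries read)
#3 VA=0x438174F8 (w,kernel):
  L0 @0x1D[1] → 0x26007  P=1,RW=1,US=1,PS=0
  L1 @0x26[28] → 0x2A007  P=1,RW=1,US=1,PS=0
  L2 @0x2A[23] → 0x2C005  P=1,RW=0,US=1,PS=0
  → PROTECTION_VIOLATION  (3 entries read)
#4 VA=0x5810172FF (w,user):
  L0 @0x1D[22] → 0x2F007  P=1,RW=1,US=1,PS=0
  L1 @0x2F[8] → 0x30007  P=1,RW=1,US=1,PS=0
  L2 @0x30[23] → 0x63006  P=0,RW=1,US=1,PS=0
  → PAGE_NOT_PRESENT  (3 entries read)
#5 VA=0x34180B88C (w,kernel):
  L0 @0x1D[13] → 0x31007  P=1,RW=1,US=1,PS=0
  L1 @0x31[12] → 0x32007  P=1,RW=1,US=1,PS=0
  L2 @0x32[11] → 0x35005  P=1,RW=0,US=1,PS=0
  → PROTECTION_VIOLATION  (3 entries read)

TLB: [["0x2400", "0x24"]]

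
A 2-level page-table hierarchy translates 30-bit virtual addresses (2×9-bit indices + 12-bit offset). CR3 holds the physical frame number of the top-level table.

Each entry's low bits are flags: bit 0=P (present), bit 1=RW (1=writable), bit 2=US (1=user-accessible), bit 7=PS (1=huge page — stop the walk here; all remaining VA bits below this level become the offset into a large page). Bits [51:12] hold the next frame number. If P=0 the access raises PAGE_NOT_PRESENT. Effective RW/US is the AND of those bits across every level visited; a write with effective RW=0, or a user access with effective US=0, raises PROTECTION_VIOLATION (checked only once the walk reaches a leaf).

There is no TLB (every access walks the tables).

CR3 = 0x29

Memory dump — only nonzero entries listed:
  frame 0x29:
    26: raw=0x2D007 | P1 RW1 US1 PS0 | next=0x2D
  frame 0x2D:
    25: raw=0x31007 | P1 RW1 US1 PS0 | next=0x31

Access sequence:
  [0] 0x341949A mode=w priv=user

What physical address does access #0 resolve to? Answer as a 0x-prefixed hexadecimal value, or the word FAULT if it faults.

Per-access translation:
#0 VA=0x341949A (w,user):
  L0: frame=0x29 idx=26 entry=0x2D007 [P=1 RW=1 US=1 PS=0]
  L1: frame=0x2D idx=25 entry=0x31007 [P=1 RW=1 US=1 PS=0]
  ✓ 0x3149A  — 2 lookups

Access #0 PA: 0x3149A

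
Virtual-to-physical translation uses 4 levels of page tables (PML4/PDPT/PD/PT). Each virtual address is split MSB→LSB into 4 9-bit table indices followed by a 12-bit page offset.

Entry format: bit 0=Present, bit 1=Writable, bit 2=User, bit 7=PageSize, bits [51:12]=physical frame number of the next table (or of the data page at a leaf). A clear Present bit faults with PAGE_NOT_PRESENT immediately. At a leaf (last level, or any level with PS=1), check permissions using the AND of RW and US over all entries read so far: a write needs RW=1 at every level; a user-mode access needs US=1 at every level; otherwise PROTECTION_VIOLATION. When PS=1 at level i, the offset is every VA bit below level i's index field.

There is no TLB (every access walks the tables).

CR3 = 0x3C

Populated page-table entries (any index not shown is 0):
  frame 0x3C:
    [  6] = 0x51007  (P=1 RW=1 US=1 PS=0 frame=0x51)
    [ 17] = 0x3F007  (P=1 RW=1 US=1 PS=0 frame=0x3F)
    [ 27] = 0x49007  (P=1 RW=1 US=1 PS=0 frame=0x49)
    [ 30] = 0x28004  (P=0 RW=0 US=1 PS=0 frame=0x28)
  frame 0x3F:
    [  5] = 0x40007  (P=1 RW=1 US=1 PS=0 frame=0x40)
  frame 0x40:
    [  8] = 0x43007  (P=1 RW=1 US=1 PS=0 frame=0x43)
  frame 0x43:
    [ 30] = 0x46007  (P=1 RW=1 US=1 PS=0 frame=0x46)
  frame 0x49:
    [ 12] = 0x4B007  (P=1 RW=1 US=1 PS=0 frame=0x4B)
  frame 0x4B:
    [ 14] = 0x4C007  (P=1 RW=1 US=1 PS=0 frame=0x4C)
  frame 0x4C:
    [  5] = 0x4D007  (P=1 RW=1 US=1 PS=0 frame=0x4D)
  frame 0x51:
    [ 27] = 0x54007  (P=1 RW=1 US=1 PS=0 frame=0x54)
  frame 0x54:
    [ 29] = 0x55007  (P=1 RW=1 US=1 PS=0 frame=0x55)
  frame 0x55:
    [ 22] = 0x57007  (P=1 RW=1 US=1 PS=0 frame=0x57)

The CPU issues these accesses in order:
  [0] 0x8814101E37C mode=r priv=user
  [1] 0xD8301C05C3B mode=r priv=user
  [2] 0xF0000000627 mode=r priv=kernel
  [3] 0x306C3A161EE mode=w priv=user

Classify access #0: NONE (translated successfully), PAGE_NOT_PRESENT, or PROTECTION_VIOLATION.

Per-access translation:
#0 VA=0x8814101E37C (r,user):
  lvl0: tbl 0x3C, slot 17 ⇒ 0x3F007 (P1/RW1/US1/PS0)
  lvl1: tbl 0x3F, slot 5 ⇒ 0x40007 (P1/RW1/US1/PS0)
  lvl2: tbl 0x40, slot 8 ⇒ 0x43007 (P1/RW1/US1/PS0)
  lvl3: tbl 0x43, slot 30 ⇒ 0x46007 (P1/RW1/US1/PS0)
  ⇒ phys 0x4637C  [4 reads]
#1 VA=0xD8301C05C3B (r,user):
  lvl0: tbl 0x3C, slot 27 ⇒ 0x49007 (P1/RW1/US1/PS0)
  lvl1: tbl 0x49, slot 12 ⇒ 0x4B007 (P1/RW1/US1/PS0)
  lvl2: tbl 0x4B, slot 14 ⇒ 0x4C007 (P1/RW1/US1/PS0)
  lvl3: tbl 0x4C, slot 5 ⇒ 0x4D007 (P1/RW1/US1/PS0)
  ⇒ phys 0x4DC3B  [4 reads]
#2 VA=0xF0000000627 (r,kernel):
  lvl0: tbl 0x3C, slot 30 ⇒ 0x28004 (P0/RW0/US1/PS0)
  → PAGE_NOT_PRESENT  (1 entries read)
#3 VA=0x306C3A161EE (w,user):
  lvl0: tbl 0x3C, slot 6 ⇒ 0x51007 (P1/RW1/US1/PS0)
  lvl1: tbl 0x51, slot 27 ⇒ 0x54007 (P1/RW1/US1/PS0)
  lvl2: tbl 0x54, slot 29 ⇒ 0x55007 (P1/RW1/US1/PS0)
  lvl3: tbl 0x55, slot 22 ⇒ 0x57007 (P1/RW1/US1/PS0)
  ⇒ phys 0x571EE  [4 reads]

Access #0 fault: NONE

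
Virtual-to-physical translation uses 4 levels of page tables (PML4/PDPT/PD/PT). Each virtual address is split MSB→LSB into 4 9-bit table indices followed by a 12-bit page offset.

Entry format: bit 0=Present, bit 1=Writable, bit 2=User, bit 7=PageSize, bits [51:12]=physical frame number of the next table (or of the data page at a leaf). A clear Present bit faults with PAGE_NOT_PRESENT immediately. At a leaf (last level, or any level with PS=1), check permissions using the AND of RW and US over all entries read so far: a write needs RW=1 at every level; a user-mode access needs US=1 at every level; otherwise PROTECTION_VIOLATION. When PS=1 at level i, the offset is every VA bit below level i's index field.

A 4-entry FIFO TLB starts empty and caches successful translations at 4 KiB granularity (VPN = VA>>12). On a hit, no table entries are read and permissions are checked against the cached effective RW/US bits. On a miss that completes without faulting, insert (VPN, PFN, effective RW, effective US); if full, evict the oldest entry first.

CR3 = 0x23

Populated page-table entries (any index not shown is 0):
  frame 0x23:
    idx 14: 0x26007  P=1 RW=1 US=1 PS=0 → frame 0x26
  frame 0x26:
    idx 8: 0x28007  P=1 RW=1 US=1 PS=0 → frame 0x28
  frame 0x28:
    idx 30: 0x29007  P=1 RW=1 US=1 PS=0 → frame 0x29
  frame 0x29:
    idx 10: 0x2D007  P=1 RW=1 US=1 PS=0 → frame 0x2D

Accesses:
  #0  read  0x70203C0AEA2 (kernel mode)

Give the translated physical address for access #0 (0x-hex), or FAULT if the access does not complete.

Trace:
#0 VA=0x70203C0AEA2 (r,kernel):
  [0] read 0x23 idx=14: raw=0x26007 flags P=1 W=1 U=1 S=0
  [1] read 0x26 idx=8: raw=0x28007 flags P=1 W=1 U=1 S=0
  [2] read 0x28 idx=30: raw=0x29007 flags P=1 W=1 U=1 S=0
  [3] read 0x29 idx=10: raw=0x2D007 flags P=1 W=1 U=1 S=0
  → PA=0x2DEA2  (4 entries read)

Access #0 PA: 0x2DEA2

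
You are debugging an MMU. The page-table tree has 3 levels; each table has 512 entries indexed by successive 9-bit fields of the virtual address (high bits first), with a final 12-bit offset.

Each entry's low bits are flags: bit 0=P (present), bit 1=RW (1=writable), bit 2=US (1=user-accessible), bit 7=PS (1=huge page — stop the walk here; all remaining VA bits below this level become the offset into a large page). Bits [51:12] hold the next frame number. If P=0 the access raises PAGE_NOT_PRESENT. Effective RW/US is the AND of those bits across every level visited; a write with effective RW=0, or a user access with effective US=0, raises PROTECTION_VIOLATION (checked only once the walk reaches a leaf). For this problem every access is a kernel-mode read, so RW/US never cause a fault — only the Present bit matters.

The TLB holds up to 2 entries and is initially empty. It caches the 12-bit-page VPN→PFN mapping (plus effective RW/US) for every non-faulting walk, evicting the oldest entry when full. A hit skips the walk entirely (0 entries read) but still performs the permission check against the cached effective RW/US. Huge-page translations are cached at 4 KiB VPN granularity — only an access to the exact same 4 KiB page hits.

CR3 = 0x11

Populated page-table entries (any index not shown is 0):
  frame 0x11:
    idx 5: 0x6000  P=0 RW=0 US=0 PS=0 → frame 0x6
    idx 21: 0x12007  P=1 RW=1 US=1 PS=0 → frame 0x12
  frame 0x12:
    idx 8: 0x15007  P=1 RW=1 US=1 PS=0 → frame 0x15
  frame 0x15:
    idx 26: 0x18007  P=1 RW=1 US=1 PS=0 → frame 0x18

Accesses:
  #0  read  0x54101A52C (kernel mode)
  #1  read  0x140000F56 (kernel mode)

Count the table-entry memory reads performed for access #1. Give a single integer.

Walk each access:
#0 VA=0x54101A52C (r,kernel):
  lvl0: tbl 0x11, slot 21 ⇒ 0x12007 (P1/RW1/US1/PS0)
  lvl1: tbl 0x12, slot 8 ⇒ 0x15007 (P1/RW1/US1/PS0)
  lvl2: tbl 0x15, slot 26 ⇒ 0x18007 (P1/RW1/US1/PS0)
  ✓ 0x1852C  — 3 lookups
#1 VA=0x140000F56 (r,kernel):
  lvl0: tbl 0x11, slot 5 ⇒ 0x6000 (P0/RW0/US0/PS0)
  ✗ PAGE_NOT_PRESENT  [1 reads]

Entries read for #1: 1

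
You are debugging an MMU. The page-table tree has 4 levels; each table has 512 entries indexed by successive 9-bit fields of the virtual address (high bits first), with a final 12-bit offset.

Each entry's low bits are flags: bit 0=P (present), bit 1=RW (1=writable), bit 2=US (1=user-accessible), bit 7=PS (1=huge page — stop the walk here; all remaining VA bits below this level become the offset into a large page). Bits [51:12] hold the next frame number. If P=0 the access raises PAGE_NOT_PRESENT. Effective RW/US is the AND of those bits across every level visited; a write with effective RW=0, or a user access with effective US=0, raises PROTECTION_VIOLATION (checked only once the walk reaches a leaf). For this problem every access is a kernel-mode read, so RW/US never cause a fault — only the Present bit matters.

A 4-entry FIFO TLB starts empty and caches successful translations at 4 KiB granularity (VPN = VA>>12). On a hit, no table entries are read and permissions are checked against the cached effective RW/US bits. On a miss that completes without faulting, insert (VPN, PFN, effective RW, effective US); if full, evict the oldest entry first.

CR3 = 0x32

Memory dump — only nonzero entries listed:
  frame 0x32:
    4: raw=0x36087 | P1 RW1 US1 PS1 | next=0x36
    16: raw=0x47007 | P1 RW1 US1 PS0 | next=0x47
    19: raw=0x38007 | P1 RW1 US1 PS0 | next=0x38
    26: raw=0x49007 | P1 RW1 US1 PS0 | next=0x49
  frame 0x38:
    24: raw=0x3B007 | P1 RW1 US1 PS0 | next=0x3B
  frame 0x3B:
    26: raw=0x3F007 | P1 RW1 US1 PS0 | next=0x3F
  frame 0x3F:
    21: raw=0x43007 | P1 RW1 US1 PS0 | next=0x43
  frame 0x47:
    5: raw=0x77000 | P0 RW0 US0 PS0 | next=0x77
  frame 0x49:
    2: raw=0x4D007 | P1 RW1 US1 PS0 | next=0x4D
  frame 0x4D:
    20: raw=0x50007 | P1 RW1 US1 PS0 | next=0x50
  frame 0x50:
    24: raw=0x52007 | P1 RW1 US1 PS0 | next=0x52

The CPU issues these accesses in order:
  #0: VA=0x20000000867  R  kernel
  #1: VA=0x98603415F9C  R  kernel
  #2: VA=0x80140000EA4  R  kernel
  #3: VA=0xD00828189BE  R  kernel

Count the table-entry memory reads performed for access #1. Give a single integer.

Walk each access:
#0 VA=0x20000000867 (r,kernel):
  L0: frame=0x32 idx=4 entry=0x36087 [P=1 RW=1 US=1 PS=1]
  ✓ 0x36867 (huge @L0)  — 1 lookups
#1 VA=0x98603415F9C (r,kernel):
  L0: frame=0x32 idx=19 entry=0x38007 [P=1 RW=1 US=1 PS=0]
  L1: frame=0x38 idx=24 entry=0x3B007 [P=1 RW=1 US=1 PS=0]
  L2: frame=0x3B idx=26 entry=0x3F007 [P=1 RW=1 US=1 PS=0]
  L3: frame=0x3F idx=21 entry=0x43007 [P=1 RW=1 US=1 PS=0]
  ✓ 0x43F9C  — 4 lookups
#2 VA=0x80140000EA4 (r,kernel):
  L0: frame=0x32 idx=16 entry=0x47007 [P=1 RW=1 US=1 PS=0]
  L1: frame=0x47 idx=5 entry=0x77000 [P=0 RW=0 US=0 PS=0]
  ⇒ fault: PAGE_NOT_PRESENT  — 2 lookups
#3 VA=0xD00828189BE (r,kernel):
  L0: frame=0x32 idx=26 entry=0x49007 [P=1 RW=1 US=1 PS=0]
  L1: frame=0x49 idx=2 entry=0x4D007 [P=1 RW=1 US=1 PS=0]
  L2: frame=0x4D idx=20 entry=0x50007 [P=1 RW=1 US=1 PS=0]
  L3: frame=0x50 idx=24 entry=0x52007 [P=1 RW=1 US=1 PS=0]
  ✓ 0x529BE  — 4 lookups

Entries read for #1: 4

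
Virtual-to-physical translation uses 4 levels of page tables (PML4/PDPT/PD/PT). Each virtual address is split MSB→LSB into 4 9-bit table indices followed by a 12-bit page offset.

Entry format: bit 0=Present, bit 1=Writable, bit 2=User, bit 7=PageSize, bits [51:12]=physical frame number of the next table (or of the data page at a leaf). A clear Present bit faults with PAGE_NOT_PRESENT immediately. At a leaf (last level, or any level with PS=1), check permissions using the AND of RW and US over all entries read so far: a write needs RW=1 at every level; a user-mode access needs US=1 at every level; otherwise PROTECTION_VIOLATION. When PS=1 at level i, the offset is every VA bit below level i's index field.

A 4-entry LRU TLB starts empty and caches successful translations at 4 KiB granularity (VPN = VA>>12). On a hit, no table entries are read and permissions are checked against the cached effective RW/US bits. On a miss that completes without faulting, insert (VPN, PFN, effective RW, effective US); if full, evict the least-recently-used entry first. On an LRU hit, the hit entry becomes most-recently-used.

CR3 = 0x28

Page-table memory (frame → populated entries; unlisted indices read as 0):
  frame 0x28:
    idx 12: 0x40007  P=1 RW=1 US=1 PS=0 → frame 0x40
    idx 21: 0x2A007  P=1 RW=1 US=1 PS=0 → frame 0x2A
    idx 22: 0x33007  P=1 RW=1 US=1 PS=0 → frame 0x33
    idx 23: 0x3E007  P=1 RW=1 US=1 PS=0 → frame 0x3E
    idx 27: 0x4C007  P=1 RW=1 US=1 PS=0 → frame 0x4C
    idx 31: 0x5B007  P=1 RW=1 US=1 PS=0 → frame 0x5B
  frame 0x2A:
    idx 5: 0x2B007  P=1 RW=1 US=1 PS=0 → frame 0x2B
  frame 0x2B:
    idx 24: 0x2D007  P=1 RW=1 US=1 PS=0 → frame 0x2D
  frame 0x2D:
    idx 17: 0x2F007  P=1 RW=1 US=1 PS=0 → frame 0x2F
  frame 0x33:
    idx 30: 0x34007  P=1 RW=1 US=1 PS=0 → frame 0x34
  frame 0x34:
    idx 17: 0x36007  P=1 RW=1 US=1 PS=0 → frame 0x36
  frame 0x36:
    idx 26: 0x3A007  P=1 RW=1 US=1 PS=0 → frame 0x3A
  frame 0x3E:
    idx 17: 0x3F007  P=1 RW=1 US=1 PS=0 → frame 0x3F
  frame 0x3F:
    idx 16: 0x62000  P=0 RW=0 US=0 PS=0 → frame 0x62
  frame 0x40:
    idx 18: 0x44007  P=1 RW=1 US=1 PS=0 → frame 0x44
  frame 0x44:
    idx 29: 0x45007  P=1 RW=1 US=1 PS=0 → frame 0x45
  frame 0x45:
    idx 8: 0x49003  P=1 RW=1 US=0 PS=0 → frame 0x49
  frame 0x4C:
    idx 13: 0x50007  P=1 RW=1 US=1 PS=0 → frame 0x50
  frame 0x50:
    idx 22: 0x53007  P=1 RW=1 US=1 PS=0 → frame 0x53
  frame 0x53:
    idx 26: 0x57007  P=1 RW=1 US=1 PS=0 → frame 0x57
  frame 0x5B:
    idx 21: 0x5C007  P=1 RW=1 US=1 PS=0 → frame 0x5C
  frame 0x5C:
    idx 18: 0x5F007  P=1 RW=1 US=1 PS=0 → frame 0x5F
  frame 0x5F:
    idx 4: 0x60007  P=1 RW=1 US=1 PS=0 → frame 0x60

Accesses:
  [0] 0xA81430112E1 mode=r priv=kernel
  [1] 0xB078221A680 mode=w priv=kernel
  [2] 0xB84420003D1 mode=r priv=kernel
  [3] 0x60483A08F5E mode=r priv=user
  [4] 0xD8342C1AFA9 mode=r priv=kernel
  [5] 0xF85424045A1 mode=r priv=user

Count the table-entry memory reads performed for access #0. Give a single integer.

Trace:
#0 VA=0xA81430112E1 (r,kernel):
  L0: frame=0x28 idx=21 entry=0x2A007 [P=1 RW=1 US=1 PS=0]
  L1: frame=0x2A idx=5 entry=0x2B007 [P=1 RW=1 US=1 PS=0]
  L2: frame=0x2B idx=24 entry=0x2D007 [P=1 RW=1 US=1 PS=0]
  L3: frame=0x2D idx=17 entry=0x2F007 [P=1 RW=1 US=1 PS=0]
  ⇒ phys 0x2F2E1  [4 reads]
#1 VA=0xB078221A680 (w,kernel):
  L0: frame=0x28 idx=22 entry=0x33007 [P=1 RW=1 US=1 PS=0]
  L1: frame=0x33 idx=30 entry=0x34007 [P=1 RW=1 US=1 PS=0]
  L2: frame=0x34 idx=17 entry=0x36007 [P=1 RW=1 US=1 PS=0]
  L3: frame=0x36 idx=26 entry=0x3A007 [P=1 RW=1 US=1 PS=0]
  ⇒ phys 0x3A680  [4 reads]
#2 VA=0xB84420003D1 (r,kernel):
  L0: frame=0x28 idx=23 entry=0x3E007 [P=1 RW=1 US=1 PS=0]
  L1: frame=0x3E idx=17 entry=0x3F007 [P=1 RW=1 US=1 PS=0]
  L2: frame=0x3F idx=16 entry=0x62000 [P=0 RW=0 US=0 PS=0]
  ✗ PAGE_NOT_PRESENT  [3 reads]
#3 VA=0x60483A08F5E (r,user):
  L0: frame=0x28 idx=12 entry=0x40007 [P=1 RW=1 US=1 PS=0]
  L1: frame=0x40 idx=18 entry=0x44007 [P=1 RW=1 US=1 PS=0]
  L2: frame=0x44 idx=29 entry=0x45007 [P=1 RW=1 US=1 PS=0]
  L3: frame=0x45 idx=8 entry=0x49003 [P=1 RW=1 US=0 PS=0]
  ✗ PROTECTION_VIOLATION  [4 reads]
#4 VA=0xD8342C1AFA9 (r,kernel):
  L0: frame=0x28 idx=27 entry=0x4C007 [P=1 RW=1 US=1 PS=0]
  L1: frame=0x4C idx=13 entry=0x50007 [P=1 RW=1 US=1 PS=0]
  L2: frame=0x50 idx=22 entry=0x53007 [P=1 RW=1 US=1 PS=0]
  L3: frame=0x53 idx=26 entry=0x57007 [P=1 RW=1 US=1 PS=0]
  ⇒ phys 0x57FA9  [4 reads]
#5 VA=0xF85424045A1 (r,user):
  L0: frame=0x28 idx=31 entry=0x5B007 [P=1 RW=1 US=1 PS=0]
  L1: frame=0x5B idx=21 entry=0x5C007 [P=1 RW=1 US=1 PS=0]
  L2: frame=0x5C idx=18 entry=0x5F007 [P=1 RW=1 US=1 PS=0]
  L3: frame=0x5F idx=4 entry=0x60007 [P=1 RW=1 US=1 PS=0]
  ⇒ phys 0x605A1  [4 reads]

Entries read for #0: 4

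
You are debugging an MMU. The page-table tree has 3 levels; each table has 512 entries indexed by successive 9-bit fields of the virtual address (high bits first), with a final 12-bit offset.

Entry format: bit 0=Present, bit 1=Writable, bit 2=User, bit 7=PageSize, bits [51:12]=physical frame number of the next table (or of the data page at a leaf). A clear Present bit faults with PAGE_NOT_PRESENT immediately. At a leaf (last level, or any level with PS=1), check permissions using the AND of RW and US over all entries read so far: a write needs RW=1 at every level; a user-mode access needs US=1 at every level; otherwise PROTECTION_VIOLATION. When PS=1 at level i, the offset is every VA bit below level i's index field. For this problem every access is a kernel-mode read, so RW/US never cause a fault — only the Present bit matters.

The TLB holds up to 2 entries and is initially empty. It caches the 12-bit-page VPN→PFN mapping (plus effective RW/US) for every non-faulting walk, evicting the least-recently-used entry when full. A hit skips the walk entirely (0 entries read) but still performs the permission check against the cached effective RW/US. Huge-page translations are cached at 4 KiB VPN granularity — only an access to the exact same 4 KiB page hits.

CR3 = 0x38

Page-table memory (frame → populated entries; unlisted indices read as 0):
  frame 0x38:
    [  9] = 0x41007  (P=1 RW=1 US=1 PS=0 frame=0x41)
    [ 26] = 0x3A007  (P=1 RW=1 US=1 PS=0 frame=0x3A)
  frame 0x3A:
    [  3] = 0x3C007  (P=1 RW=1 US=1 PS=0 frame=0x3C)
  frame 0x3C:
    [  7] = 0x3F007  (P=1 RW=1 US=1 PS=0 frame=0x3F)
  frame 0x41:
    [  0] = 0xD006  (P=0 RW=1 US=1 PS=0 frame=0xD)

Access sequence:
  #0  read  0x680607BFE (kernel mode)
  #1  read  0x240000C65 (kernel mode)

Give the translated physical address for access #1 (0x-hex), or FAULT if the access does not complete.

Walk each access:
#0 VA=0x680607BFE (r,kernel):
  L0 @0x38[26] → 0x3A007  P=1,RW=1,US=1,PS=0
  L1 @0x3A[3] → 0x3C007  P=1,RW=1,US=1,PS=0
  L2 @0x3C[7] → 0x3F007  P=1,RW=1,US=1,PS=0
  → PA=0x3FBFE  (3 entries read)
#1 VA=0x240000C65 (r,kernel):
  L0 @0x38[9] → 0x41007  P=1,RW=1,US=1,PS=0
  L1 @0x41[0] → 0xD006  P=0,RW=1,US=1,PS=0
  ⇒ fault: PAGE_NOT_PRESENT  — 2 lookups

Access #1 PA: FAULT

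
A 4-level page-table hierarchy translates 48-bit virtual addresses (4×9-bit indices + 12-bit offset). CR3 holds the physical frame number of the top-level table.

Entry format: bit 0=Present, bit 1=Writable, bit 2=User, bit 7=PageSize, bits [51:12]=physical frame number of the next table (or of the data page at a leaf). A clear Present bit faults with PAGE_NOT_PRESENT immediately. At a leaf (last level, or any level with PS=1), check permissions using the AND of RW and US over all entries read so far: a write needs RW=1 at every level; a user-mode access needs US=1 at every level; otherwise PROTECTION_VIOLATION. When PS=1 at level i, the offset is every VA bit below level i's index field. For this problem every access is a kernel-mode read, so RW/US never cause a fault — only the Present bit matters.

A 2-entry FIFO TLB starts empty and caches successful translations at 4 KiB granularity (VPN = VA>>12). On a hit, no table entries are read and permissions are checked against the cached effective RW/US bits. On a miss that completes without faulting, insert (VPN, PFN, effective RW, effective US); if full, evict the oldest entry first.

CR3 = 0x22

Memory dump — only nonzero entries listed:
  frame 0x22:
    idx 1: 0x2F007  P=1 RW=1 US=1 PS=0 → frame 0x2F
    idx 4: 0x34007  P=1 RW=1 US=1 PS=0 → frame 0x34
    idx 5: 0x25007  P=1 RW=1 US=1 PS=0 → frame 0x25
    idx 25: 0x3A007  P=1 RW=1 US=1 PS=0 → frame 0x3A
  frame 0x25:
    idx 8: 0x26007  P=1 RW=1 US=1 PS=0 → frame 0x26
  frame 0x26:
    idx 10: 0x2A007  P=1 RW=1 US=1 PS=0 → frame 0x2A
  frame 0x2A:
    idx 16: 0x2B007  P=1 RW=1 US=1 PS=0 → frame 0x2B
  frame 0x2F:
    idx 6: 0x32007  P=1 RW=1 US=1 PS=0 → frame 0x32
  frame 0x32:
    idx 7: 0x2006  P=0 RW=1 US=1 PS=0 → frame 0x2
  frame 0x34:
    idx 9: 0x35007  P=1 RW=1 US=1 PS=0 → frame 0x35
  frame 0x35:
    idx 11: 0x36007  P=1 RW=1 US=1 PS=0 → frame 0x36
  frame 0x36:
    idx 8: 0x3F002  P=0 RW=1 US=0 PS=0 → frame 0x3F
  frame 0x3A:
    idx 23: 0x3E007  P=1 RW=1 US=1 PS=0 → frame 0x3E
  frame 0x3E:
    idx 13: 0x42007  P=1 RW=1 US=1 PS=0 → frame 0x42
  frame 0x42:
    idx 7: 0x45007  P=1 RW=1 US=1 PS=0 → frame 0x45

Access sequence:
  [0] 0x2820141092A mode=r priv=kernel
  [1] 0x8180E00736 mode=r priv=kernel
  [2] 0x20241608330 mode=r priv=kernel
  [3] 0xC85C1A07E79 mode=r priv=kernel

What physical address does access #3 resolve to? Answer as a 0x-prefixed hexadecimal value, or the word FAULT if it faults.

Per-access translation:
#0 VA=0x2820141092A (r,kernel):
  L0: frame=0x22 idx=5 entry=0x25007 [P=1 RW=1 US=1 PS=0]
  L1: frame=0x25 idx=8 entry=0x26007 [P=1 RW=1 US=1 PS=0]
  L2: frame=0x26 idx=10 entry=0x2A007 [P=1 RW=1 US=1 PS=0]
  L3: frame=0x2A idx=16 entry=0x2B007 [P=1 RW=1 US=1 PS=0]
  ⇒ phys 0x2B92A  [4 reads]
#1 VA=0x8180E00736 (r,kernel):
  L0: frame=0x22 idx=1 entry=0x2F007 [P=1 RW=1 US=1 PS=0]
  L1: frame=0x2F idx=6 entry=0x32007 [P=1 RW=1 US=1 PS=0]
  L2: frame=0x32 idx=7 entry=0x2006 [P=0 RW=1 US=1 PS=0]
  ✗ PAGE_NOT_PRESENT  [3 reads]
#2 VA=0x20241608330 (r,kernel):
  L0: frame=0x22 idx=4 entry=0x34007 [P=1 RW=1 US=1 PS=0]
  L1: frame=0x34 idx=9 entry=0x35007 [P=1 RW=1 US=1 PS=0]
  L2: frame=0x35 idx=11 entry=0x36007 [P=1 RW=1 US=1 PS=0]
  L3: frame=0x36 idx=8 entry=0x3F002 [P=0 RW=1 US=0 PS=0]
  ✗ PAGE_NOT_PRESENT  [4 reads]
#3 VA=0xC85C1A07E79 (r,kernel):
  L0: frame=0x22 idx=25 entry=0x3A007 [P=1 RW=1 US=1 PS=0]
  L1: frame=0x3A idx=23 entry=0x3E007 [P=1 RW=1 US=1 PS=0]
  L2: frame=0x3E idx=13 entry=0x42007 [P=1 RW=1 US=1 PS=0]
  L3: frame=0x42 idx=7 entry=0x45007 [P=1 RW=1 US=1 PS=0]
  ⇒ phys 0x45E79  [4 reads]

Access #3 PA: 0x45E79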